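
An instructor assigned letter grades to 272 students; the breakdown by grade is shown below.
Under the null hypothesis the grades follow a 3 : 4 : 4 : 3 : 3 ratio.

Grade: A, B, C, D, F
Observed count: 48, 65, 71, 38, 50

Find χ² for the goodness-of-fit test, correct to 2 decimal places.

2.95

Ratio total = 17. Expected counts: 272×3/17 = 48, 272×4/17 = 64, 272×4/17 = 64, 272×3/17 = 48, 272×3/17 = 48.
A: (48 − 48)²/48 = 0/48 = 0.000
B: (65 − 64)²/64 = 1/64 = 0.016
C: (71 − 64)²/64 = 49/64 = 0.766
D: (38 − 48)²/48 = 100/48 = 2.083
F: (50 − 48)²/48 = 4/48 = 0.083
Sum = 2.95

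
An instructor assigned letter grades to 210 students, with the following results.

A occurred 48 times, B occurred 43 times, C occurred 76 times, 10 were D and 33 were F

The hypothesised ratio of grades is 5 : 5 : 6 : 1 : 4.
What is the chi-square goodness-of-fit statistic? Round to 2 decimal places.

Ratio total = 21. Expected counts: 210×5/21 = 50, 210×5/21 = 50, 210×6/21 = 60, 210×1/21 = 10, 210×4/21 = 40.
χ² = (48−50)²/50 + (43−50)²/50 + (76−60)²/60 + (10−10)²/10 + (33−40)²/40
   = 0.080 + 0.980 + 4.267 + 0.000 + 1.225
Sum = 6.55

6.55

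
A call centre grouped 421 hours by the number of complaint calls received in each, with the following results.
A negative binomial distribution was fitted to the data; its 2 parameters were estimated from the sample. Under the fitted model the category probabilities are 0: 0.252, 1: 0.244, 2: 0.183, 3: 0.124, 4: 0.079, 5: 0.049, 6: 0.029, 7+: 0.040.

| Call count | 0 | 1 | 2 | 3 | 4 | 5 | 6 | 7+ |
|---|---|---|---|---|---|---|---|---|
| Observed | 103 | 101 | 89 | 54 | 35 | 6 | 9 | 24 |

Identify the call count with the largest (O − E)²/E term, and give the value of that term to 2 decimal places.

Expected counts E_i = n·p_i: 421×0.252 = 106.092, 421×0.244 = 102.724, 421×0.183 = 77.043, 421×0.124 = 52.204, 421×0.079 = 33.259, 421×0.049 = 20.629, 421×0.029 = 12.209, 421×0.040 = 16.84.
cat         O        E   (O−E)²/E
0         103  106.092      0.090
1         101  102.724      0.029
2          89   77.043      1.856
3          54   52.204      0.062
4          35   33.259      0.091
5           6   20.629     10.374
6           9   12.209      0.843
7+         24    16.84      3.044
The largest term is for 5: 10.37.

5, 10.37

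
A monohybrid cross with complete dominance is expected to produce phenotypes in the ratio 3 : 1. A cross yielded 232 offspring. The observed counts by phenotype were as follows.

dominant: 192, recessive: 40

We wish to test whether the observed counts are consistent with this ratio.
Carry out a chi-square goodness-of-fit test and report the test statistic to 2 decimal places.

Ratio total = 4. Expected counts: 232×3/4 = 174, 232×1/4 = 58.
dominant: (192 − 174)²/174 = 324/174 = 1.862
recessive: (40 − 58)²/58 = 324/58 = 5.586
Sum = 7.45

7.45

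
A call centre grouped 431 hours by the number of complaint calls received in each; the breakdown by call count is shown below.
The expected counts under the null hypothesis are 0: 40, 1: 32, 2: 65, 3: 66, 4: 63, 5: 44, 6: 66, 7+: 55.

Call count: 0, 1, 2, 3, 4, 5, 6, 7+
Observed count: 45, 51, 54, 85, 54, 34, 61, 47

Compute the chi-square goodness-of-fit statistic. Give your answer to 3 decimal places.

24.338

χ² = (45−40)²/40 + (51−32)²/32 + (54−65)²/65 + (85−66)²/66 + (54−63)²/63 + (34−44)²/44 + (61−66)²/66 + (47−55)²/55
   = 0.6250 + 11.2813 + 1.8615 + 5.4697 + 1.2857 + 2.2727 + 0.3788 + 1.1636
Sum = 24.338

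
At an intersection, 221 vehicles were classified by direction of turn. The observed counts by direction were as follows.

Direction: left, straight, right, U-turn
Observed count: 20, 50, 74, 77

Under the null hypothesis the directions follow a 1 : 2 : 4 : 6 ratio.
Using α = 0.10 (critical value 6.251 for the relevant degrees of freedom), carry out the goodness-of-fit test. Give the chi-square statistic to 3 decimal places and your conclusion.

Ratio total = 13. Expected counts: 221×1/13 = 17, 221×2/13 = 34, 221×4/13 = 68, 221×6/13 = 102.
cat           O        E   (O−E)²/E
left         20       17     0.5294
straight     50       34     7.5294
right        74       68     0.5294
U-turn       77      102     6.1275
Sum = 14.716
df = 3. Since 14.716 > 6.251, we reject H₀.

14.716; reject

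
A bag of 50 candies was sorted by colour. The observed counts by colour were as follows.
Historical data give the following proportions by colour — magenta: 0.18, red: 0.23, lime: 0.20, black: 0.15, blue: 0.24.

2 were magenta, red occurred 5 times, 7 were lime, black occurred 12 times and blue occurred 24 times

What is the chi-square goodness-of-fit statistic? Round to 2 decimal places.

24.72

Expected counts E_i = n·p_i: 50×0.18 = 9, 50×0.23 = 11.5, 50×0.20 = 10, 50×0.15 = 7.5, 50×0.24 = 12.
χ² = (2−9)²/9 + (5−11.5)²/11.5 + (7−10)²/10 + (12−7.5)²/7.5 + (24−12)²/12
   = 5.444 + 3.674 + 0.900 + 2.700 + 12.000
Sum = 24.72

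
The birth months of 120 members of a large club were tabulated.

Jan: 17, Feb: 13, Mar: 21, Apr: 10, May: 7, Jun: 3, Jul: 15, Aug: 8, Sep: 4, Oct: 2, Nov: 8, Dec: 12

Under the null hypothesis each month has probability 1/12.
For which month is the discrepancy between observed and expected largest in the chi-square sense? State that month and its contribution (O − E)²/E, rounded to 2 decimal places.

Under H₀ each category has probability 1/12, so each expected count is 120/12 = 10.
cat         O        E   (O−E)²/E
Jan        17       10      4.900
Feb        13       10      0.900
Mar        21       10     12.100
Apr        10       10      0.000
May         7       10      0.900
Jun         3       10      4.900
Jul        15       10      2.500
Aug         8       10      0.400
Sep         4       10      3.600
Oct         2       10      6.400
Nov         8       10      0.400
Dec        12       10      0.400
The largest term is for Mar: 12.10.

Mar, 12.10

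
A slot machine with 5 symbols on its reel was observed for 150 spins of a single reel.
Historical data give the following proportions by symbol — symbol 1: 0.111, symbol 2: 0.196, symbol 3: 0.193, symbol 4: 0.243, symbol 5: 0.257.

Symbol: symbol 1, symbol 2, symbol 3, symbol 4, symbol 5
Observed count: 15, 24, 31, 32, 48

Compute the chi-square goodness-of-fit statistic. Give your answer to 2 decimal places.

4.16

Expected counts E_i = n·p_i: 150×0.111 = 16.65, 150×0.196 = 29.4, 150×0.193 = 28.95, 150×0.243 = 36.45, 150×0.257 = 38.55.
symbol 1: (15 − 16.65)²/16.65 = 2.7225/16.65 = 0.164
symbol 2: (24 − 29.4)²/29.4 = 29.16/29.4 = 0.992
symbol 3: (31 − 28.95)²/28.95 = 4.2025/28.95 = 0.145
symbol 4: (32 − 36.45)²/36.45 = 19.8025/36.45 = 0.543
symbol 5: (48 − 38.55)²/38.55 = 89.3025/38.55 = 2.317
Sum = 4.16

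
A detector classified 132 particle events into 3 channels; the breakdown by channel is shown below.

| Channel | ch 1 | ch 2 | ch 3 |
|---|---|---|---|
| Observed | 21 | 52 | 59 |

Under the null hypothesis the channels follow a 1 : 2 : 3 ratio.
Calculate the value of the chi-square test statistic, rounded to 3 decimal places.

2.242

Ratio total = 6. Expected counts: 132×1/6 = 22, 132×2/6 = 44, 132×3/6 = 66.
χ² = (21−22)²/22 + (52−44)²/44 + (59−66)²/66
   = 0.0455 + 1.4545 + 0.7424
Sum = 2.242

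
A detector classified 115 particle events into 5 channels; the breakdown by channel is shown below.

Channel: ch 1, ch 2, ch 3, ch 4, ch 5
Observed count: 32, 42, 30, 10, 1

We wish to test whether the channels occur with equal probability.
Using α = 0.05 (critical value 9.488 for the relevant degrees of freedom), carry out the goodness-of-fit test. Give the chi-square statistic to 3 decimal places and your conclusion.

49.739; reject

Expected count for each of the 5 categories: 115/5 = 23.
cat         O        E   (O−E)²/E
ch 1       32       23     3.5217
ch 2       42       23    15.6957
ch 3       30       23     2.1304
ch 4       10       23     7.3478
ch 5        1       23    21.0435
Sum = 49.739
df = 4. Since 49.739 > 9.488, we reject H₀.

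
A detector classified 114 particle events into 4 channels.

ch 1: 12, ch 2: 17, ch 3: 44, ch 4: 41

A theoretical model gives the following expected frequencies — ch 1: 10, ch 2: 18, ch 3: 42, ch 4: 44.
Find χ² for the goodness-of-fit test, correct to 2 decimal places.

0.76

cat         O        E   (O−E)²/E
ch 1       12       10      0.400
ch 2       17       18      0.056
ch 3       44       42      0.095
ch 4       41       44      0.205
Sum = 0.76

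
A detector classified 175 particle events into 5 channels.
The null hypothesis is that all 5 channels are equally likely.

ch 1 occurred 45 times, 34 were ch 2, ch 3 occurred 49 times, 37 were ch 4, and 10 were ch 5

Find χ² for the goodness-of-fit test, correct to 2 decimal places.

Expected count for each of the 5 categories: 175/5 = 35.
ch 1: (45 − 35)²/35 = 100/35 = 2.857
ch 2: (34 − 35)²/35 = 1/35 = 0.029
ch 3: (49 − 35)²/35 = 196/35 = 5.600
ch 4: (37 − 35)²/35 = 4/35 = 0.114
ch 5: (10 − 35)²/35 = 625/35 = 17.857
Sum = 26.46

26.46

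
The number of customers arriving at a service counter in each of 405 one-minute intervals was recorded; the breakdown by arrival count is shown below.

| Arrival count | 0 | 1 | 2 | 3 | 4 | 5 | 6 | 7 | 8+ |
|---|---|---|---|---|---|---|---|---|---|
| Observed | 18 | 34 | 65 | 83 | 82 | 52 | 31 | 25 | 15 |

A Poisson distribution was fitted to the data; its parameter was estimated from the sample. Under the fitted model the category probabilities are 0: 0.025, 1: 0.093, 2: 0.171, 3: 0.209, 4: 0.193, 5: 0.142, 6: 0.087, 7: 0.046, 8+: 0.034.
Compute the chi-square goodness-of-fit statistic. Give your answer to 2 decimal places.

10.29

Expected counts E_i = n·p_i: 405×0.025 = 10.125, 405×0.093 = 37.665, 405×0.171 = 69.255, 405×0.209 = 84.645, 405×0.193 = 78.165, 405×0.142 = 57.51, 405×0.087 = 35.235, 405×0.046 = 18.63, 405×0.034 = 13.77.
0: (18 − 10.125)²/10.125 = 62.015625/10.125 = 6.125
1: (34 − 37.665)²/37.665 = 13.432225/37.665 = 0.357
2: (65 − 69.255)²/69.255 = 18.105025/69.255 = 0.261
3: (83 − 84.645)²/84.645 = 2.706025/84.645 = 0.032
4: (82 − 78.165)²/78.165 = 14.707225/78.165 = 0.188
5: (52 − 57.51)²/57.51 = 30.3601/57.51 = 0.528
6: (31 − 35.235)²/35.235 = 17.935225/35.235 = 0.509
7: (25 − 18.63)²/18.63 = 40.5769/18.63 = 2.178
8+: (15 − 13.77)²/13.77 = 1.5129/13.77 = 0.110
Sum = 10.29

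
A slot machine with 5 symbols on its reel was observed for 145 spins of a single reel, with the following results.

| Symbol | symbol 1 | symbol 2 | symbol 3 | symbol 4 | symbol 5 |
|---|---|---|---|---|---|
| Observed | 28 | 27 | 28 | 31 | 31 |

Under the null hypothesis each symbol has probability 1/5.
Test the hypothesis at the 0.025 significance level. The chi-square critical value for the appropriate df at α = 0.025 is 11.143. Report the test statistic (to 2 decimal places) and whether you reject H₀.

Expected count for each of the 5 categories: 145/5 = 29.
symbol 1: (28 − 29)²/29 = 1/29 = 0.034
symbol 2: (27 − 29)²/29 = 4/29 = 0.138
symbol 3: (28 − 29)²/29 = 1/29 = 0.034
symbol 4: (31 − 29)²/29 = 4/29 = 0.138
symbol 5: (31 − 29)²/29 = 4/29 = 0.138
Sum = 0.48
df = 4. Since 0.48 < 11.143, we do not reject H₀.

0.48; do not reject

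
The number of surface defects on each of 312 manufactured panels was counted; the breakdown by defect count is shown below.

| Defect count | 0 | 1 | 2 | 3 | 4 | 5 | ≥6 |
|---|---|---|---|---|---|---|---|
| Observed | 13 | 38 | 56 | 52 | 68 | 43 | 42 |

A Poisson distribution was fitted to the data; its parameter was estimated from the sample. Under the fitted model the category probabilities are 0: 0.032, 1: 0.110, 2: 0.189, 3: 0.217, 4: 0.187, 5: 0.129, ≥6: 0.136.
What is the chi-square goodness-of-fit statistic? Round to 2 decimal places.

Expected counts E_i = n·p_i: 312×0.032 = 9.984, 312×0.110 = 34.32, 312×0.189 = 58.968, 312×0.217 = 67.704, 312×0.187 = 58.344, 312×0.129 = 40.248, 312×0.136 = 42.432.
0: (13 − 9.984)²/9.984 = 9.096256/9.984 = 0.911
1: (38 − 34.32)²/34.32 = 13.5424/34.32 = 0.395
2: (56 − 58.968)²/58.968 = 8.809024/58.968 = 0.149
3: (52 − 67.704)²/67.704 = 246.615616/67.704 = 3.643
4: (68 − 58.344)²/58.344 = 93.238336/58.344 = 1.598
5: (43 − 40.248)²/40.248 = 7.573504/40.248 = 0.188
≥6: (42 − 42.432)²/42.432 = 0.186624/42.432 = 0.004
Sum = 6.89

6.89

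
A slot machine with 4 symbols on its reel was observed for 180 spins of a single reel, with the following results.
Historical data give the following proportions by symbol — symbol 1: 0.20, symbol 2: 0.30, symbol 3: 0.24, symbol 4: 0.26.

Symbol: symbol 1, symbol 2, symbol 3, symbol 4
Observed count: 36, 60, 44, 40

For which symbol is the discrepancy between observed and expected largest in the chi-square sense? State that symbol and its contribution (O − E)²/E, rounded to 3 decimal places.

symbol 4, 0.988

Expected counts E_i = n·p_i: 180×0.20 = 36, 180×0.30 = 54, 180×0.24 = 43.2, 180×0.26 = 46.8.
symbol 1: (36 − 36)²/36 = 0/36 = 0.0000
symbol 2: (60 − 54)²/54 = 36/54 = 0.6667
symbol 3: (44 − 43.2)²/43.2 = 0.64/43.2 = 0.0148
symbol 4: (40 − 46.8)²/46.8 = 46.24/46.8 = 0.9880
The largest term is for symbol 4: 0.988.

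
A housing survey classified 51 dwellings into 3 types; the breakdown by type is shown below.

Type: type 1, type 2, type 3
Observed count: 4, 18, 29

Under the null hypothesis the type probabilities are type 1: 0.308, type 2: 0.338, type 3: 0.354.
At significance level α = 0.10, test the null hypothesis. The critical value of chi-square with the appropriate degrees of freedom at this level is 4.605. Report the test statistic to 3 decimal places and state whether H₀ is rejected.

Expected counts E_i = n·p_i: 51×0.308 = 15.708, 51×0.338 = 17.238, 51×0.354 = 18.054.
type 1: (4 − 15.708)²/15.708 = 137.077264/15.708 = 8.7266
type 2: (18 − 17.238)²/17.238 = 0.580644/17.238 = 0.0337
type 3: (29 − 18.054)²/18.054 = 119.814916/18.054 = 6.6365
Sum = 15.397
df = 2. Since 15.397 > 4.605, we reject H₀.

15.397; reject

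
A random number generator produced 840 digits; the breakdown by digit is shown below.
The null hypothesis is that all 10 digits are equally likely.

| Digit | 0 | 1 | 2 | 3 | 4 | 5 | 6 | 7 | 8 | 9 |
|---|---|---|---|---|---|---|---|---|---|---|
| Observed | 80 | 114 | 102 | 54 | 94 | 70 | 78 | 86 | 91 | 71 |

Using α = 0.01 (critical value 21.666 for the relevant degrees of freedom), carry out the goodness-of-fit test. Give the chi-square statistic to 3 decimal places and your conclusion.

32.071; reject

Expected count for each of the 10 categories: 840/10 = 84.
0: (80 − 84)²/84 = 16/84 = 0.1905
1: (114 − 84)²/84 = 900/84 = 10.7143
2: (102 − 84)²/84 = 324/84 = 3.8571
3: (54 − 84)²/84 = 900/84 = 10.7143
4: (94 − 84)²/84 = 100/84 = 1.1905
5: (70 − 84)²/84 = 196/84 = 2.3333
6: (78 − 84)²/84 = 36/84 = 0.4286
7: (86 − 84)²/84 = 4/84 = 0.0476
8: (91 − 84)²/84 = 49/84 = 0.5833
9: (71 − 84)²/84 = 169/84 = 2.0119
Sum = 32.071
df = 9. Since 32.071 > 21.666, we reject H₀.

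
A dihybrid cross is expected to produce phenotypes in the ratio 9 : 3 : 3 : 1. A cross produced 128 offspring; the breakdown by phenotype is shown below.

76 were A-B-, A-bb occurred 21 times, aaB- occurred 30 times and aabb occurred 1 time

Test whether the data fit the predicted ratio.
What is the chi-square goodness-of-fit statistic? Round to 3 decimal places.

8.222

Ratio total = 16. Expected counts: 128×9/16 = 72, 128×3/16 = 24, 128×3/16 = 24, 128×1/16 = 8.
cat         O        E   (O−E)²/E
A-B-       76       72     0.2222
A-bb       21       24     0.3750
aaB-       30       24     1.5000
aabb        1        8     6.1250
Sum = 8.222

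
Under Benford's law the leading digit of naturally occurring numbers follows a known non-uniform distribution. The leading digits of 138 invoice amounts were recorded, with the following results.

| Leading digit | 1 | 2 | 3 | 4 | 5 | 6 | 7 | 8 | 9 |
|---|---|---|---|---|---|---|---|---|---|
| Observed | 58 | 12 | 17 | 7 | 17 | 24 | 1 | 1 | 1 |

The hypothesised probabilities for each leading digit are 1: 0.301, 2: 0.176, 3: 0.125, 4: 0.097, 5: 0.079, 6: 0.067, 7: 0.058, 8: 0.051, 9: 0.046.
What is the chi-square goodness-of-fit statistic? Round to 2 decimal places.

58.56

Expected counts E_i = n·p_i: 138×0.301 = 41.538, 138×0.176 = 24.288, 138×0.125 = 17.25, 138×0.097 = 13.386, 138×0.079 = 10.902, 138×0.067 = 9.246, 138×0.058 = 8.004, 138×0.051 = 7.038, 138×0.046 = 6.348.
cat         O        E   (O−E)²/E
1          58   41.538      6.524
2          12   24.288      6.217
3          17    17.25      0.004
4           7   13.386      3.047
5          17   10.902      3.411
6          24    9.246     23.543
7           1    8.004      6.129
8           1    7.038      5.180
9           1    6.348      4.506
Sum = 58.56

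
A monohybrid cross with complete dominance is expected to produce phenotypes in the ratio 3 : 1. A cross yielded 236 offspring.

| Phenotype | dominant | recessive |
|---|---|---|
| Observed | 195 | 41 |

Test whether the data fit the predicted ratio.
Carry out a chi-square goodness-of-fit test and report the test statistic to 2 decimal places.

7.32

Ratio total = 4. Expected counts: 236×3/4 = 177, 236×1/4 = 59.
dominant: (195 − 177)²/177 = 324/177 = 1.831
recessive: (41 − 59)²/59 = 324/59 = 5.492
Sum = 7.32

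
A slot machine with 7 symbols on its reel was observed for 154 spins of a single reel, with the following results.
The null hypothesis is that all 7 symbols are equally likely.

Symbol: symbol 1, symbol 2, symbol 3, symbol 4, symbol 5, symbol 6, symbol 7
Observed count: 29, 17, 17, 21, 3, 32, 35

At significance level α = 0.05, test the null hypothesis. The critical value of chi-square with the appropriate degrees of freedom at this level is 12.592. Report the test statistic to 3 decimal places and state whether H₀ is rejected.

33.182; reject

Expected count for each of the 7 categories: 154/7 = 22.
χ² = (29−22)²/22 + (17−22)²/22 + (17−22)²/22 + (21−22)²/22 + (3−22)²/22 + (32−22)²/22 + (35−22)²/22
   = 2.2273 + 1.1364 + 1.1364 + 0.0455 + 16.4091 + 4.5455 + 7.6818
Sum = 33.182
df = 6. Since 33.182 > 12.592, we reject H₀.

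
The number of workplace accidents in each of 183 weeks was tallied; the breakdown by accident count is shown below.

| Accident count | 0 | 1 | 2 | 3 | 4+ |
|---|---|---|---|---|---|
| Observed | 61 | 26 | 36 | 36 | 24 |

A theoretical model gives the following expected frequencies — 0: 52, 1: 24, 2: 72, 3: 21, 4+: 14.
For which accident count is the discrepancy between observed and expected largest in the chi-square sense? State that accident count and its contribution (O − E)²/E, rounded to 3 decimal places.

2, 18.000

χ² = (61−52)²/52 + (26−24)²/24 + (36−72)²/72 + (36−21)²/21 + (24−14)²/14
   = 1.5577 + 0.1667 + 18.0000 + 10.7143 + 7.1429
The largest term is for 2: 18.000.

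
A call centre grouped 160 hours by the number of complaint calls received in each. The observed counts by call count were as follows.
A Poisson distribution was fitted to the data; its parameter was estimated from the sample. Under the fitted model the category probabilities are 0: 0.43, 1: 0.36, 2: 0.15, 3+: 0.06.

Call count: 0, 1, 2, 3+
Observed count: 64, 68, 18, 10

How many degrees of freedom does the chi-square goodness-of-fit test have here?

There are k = 4 categories and 1 parameter estimated from the data, so df = 4 − 1 − 1 = 2.

2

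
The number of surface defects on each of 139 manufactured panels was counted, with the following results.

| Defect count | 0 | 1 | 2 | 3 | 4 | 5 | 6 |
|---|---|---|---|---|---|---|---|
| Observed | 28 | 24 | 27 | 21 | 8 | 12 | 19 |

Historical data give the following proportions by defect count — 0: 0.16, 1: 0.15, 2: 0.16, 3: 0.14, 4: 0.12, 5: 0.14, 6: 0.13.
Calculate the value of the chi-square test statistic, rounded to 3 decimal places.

10.533

Expected counts E_i = n·p_i: 139×0.16 = 22.24, 139×0.15 = 20.85, 139×0.16 = 22.24, 139×0.14 = 19.46, 139×0.12 = 16.68, 139×0.14 = 19.46, 139×0.13 = 18.07.
χ² = (28−22.24)²/22.24 + (24−20.85)²/20.85 + (27−22.24)²/22.24 + (21−19.46)²/19.46 + (8−16.68)²/16.68 + (12−19.46)²/19.46 + (19−18.07)²/18.07
   = 1.4918 + 0.4759 + 1.0188 + 0.1219 + 4.5169 + 2.8598 + 0.0479
Sum = 10.533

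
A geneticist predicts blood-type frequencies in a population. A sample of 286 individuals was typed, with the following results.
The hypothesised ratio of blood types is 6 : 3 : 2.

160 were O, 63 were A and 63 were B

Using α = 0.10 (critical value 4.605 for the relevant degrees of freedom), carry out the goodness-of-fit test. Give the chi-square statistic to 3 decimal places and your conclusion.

Ratio total = 11. Expected counts: 286×6/11 = 156, 286×3/11 = 78, 286×2/11 = 52.
χ² = (160−156)²/156 + (63−78)²/78 + (63−52)²/52
   = 0.1026 + 2.8846 + 2.3269
Sum = 5.314
df = 2. Since 5.314 > 4.605, we reject H₀.

5.314; reject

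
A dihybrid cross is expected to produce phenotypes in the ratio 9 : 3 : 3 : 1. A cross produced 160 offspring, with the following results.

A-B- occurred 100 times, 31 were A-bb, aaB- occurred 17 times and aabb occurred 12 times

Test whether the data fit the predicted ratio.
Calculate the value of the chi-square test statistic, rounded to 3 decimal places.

Ratio total = 16. Expected counts: 160×9/16 = 90, 160×3/16 = 30, 160×3/16 = 30, 160×1/16 = 10.
χ² = (100−90)²/90 + (31−30)²/30 + (17−30)²/30 + (12−10)²/10
   = 1.1111 + 0.0333 + 5.6333 + 0.4000
Sum = 7.178

7.178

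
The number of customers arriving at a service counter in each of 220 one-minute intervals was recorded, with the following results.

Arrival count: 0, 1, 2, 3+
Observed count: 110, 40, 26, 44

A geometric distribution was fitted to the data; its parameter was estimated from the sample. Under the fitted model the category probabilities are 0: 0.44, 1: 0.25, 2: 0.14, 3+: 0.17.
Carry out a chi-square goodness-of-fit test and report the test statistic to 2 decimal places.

7.80

Expected counts E_i = n·p_i: 220×0.44 = 96.8, 220×0.25 = 55, 220×0.14 = 30.8, 220×0.17 = 37.4.
χ² = (110−96.8)²/96.8 + (40−55)²/55 + (26−30.8)²/30.8 + (44−37.4)²/37.4
   = 1.800 + 4.091 + 0.748 + 1.165
Sum = 7.80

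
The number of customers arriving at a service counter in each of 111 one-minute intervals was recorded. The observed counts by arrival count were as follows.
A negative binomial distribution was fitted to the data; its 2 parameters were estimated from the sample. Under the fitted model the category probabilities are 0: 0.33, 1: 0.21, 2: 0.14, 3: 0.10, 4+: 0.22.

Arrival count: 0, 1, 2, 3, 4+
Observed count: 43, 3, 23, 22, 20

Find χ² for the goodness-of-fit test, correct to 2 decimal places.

33.89

Expected counts E_i = n·p_i: 111×0.33 = 36.63, 111×0.21 = 23.31, 111×0.14 = 15.54, 111×0.10 = 11.1, 111×0.22 = 24.42.
0: (43 − 36.63)²/36.63 = 40.5769/36.63 = 1.108
1: (3 − 23.31)²/23.31 = 412.4961/23.31 = 17.696
2: (23 − 15.54)²/15.54 = 55.6516/15.54 = 3.581
3: (22 − 11.1)²/11.1 = 118.81/11.1 = 10.704
4+: (20 − 24.42)²/24.42 = 19.5364/24.42 = 0.800
Sum = 33.89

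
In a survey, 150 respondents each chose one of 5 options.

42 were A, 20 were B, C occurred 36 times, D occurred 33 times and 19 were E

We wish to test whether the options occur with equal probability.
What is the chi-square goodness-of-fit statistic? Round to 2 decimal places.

13.67

Expected count for each of the 5 categories: 150/5 = 30.
cat         O        E   (O−E)²/E
A          42       30      4.800
B          20       30      3.333
C          36       30      1.200
D          33       30      0.300
E          19       30      4.033
Sum = 13.67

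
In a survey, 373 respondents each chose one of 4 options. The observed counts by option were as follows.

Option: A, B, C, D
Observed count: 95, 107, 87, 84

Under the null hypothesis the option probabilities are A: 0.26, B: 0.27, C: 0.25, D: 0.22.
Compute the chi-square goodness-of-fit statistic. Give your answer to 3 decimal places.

0.898

Expected counts E_i = n·p_i: 373×0.26 = 96.98, 373×0.27 = 100.71, 373×0.25 = 93.25, 373×0.22 = 82.06.
χ² = (95−96.98)²/96.98 + (107−100.71)²/100.71 + (87−93.25)²/93.25 + (84−82.06)²/82.06
   = 0.0404 + 0.3929 + 0.4189 + 0.0459
Sum = 0.898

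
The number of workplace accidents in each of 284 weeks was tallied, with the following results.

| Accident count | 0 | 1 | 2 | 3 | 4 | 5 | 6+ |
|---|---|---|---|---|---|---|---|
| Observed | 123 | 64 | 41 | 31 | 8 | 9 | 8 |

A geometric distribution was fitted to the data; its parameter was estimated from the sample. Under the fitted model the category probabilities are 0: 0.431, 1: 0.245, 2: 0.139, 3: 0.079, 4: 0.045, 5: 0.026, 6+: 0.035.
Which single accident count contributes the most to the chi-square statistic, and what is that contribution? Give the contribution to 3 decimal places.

3, 3.269

Expected counts E_i = n·p_i: 284×0.431 = 122.404, 284×0.245 = 69.58, 284×0.139 = 39.476, 284×0.079 = 22.436, 284×0.045 = 12.78, 284×0.026 = 7.384, 284×0.035 = 9.94.
χ² = (123−122.404)²/122.404 + (64−69.58)²/69.58 + (41−39.476)²/39.476 + (31−22.436)²/22.436 + (8−12.78)²/12.78 + (9−7.384)²/7.384 + (8−9.94)²/9.94
   = 0.0029 + 0.4475 + 0.0588 + 3.2689 + 1.7878 + 0.3537 + 0.3786
The largest term is for 3: 3.269.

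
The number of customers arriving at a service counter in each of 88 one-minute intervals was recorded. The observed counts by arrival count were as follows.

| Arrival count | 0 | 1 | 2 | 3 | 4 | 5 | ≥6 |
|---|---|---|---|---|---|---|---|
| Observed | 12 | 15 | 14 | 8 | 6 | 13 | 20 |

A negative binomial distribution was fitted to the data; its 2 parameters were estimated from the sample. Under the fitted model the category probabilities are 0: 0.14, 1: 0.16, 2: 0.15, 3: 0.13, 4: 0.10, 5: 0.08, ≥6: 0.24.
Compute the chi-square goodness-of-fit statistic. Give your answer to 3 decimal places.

7.147

Expected counts E_i = n·p_i: 88×0.14 = 12.32, 88×0.16 = 14.08, 88×0.15 = 13.2, 88×0.13 = 11.44, 88×0.10 = 8.8, 88×0.08 = 7.04, 88×0.24 = 21.12.
0: (12 − 12.32)²/12.32 = 0.1024/12.32 = 0.0083
1: (15 − 14.08)²/14.08 = 0.8464/14.08 = 0.0601
2: (14 − 13.2)²/13.2 = 0.64/13.2 = 0.0485
3: (8 − 11.44)²/11.44 = 11.8336/11.44 = 1.0344
4: (6 − 8.8)²/8.8 = 7.84/8.8 = 0.8909
5: (13 − 7.04)²/7.04 = 35.5216/7.04 = 5.0457
≥6: (20 − 21.12)²/21.12 = 1.2544/21.12 = 0.0594
Sum = 7.147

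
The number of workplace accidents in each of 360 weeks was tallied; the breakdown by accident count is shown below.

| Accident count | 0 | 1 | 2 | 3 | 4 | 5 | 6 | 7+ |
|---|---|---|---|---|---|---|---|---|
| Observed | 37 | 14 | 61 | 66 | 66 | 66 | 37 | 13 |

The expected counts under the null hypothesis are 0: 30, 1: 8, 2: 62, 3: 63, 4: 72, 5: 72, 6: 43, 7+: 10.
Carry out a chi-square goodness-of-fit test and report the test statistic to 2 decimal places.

9.03

0: (37 − 30)²/30 = 49/30 = 1.633
1: (14 − 8)²/8 = 36/8 = 4.500
2: (61 − 62)²/62 = 1/62 = 0.016
3: (66 − 63)²/63 = 9/63 = 0.143
4: (66 − 72)²/72 = 36/72 = 0.500
5: (66 − 72)²/72 = 36/72 = 0.500
6: (37 − 43)²/43 = 36/43 = 0.837
7+: (13 − 10)²/10 = 9/10 = 0.900
Sum = 9.03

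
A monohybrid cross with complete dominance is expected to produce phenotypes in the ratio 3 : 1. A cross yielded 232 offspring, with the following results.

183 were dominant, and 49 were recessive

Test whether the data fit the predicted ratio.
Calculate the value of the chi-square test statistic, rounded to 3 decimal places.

Ratio total = 4. Expected counts: 232×3/4 = 174, 232×1/4 = 58.
χ² = (183−174)²/174 + (49−58)²/58
   = 0.4655 + 1.3966
Sum = 1.862

1.862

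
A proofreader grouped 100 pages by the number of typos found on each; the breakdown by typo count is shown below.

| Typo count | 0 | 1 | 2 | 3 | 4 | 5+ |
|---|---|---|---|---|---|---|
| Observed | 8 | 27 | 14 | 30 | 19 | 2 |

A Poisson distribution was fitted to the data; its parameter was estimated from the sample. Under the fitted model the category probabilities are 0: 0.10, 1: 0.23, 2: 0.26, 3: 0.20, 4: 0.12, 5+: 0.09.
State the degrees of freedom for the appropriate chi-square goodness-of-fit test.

4

There are k = 6 categories and 1 parameter estimated from the data, so df = 6 − 1 − 1 = 4.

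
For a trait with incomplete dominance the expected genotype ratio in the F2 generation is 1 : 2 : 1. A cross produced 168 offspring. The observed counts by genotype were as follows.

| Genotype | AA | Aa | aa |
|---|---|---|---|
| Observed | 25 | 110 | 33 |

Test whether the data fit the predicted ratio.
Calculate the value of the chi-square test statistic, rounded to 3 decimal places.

16.857

Ratio total = 4. Expected counts: 168×1/4 = 42, 168×2/4 = 84, 168×1/4 = 42.
χ² = (25−42)²/42 + (110−84)²/84 + (33−42)²/42
   = 6.8810 + 8.0476 + 1.9286
Sum = 16.857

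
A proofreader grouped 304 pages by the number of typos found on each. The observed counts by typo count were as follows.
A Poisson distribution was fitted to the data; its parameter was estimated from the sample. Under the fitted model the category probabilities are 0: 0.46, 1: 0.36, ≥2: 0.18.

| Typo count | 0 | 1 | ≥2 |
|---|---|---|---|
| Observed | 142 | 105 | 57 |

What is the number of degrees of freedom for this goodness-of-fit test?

There are k = 3 categories and 1 parameter estimated from the data, so df = 3 − 1 − 1 = 1.

1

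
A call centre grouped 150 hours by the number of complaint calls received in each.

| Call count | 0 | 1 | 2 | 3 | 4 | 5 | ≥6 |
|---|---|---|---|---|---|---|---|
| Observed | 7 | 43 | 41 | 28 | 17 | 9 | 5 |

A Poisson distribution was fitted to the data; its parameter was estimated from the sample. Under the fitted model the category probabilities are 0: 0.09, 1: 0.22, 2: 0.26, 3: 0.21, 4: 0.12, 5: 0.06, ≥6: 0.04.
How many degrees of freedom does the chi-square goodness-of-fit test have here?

5

There are k = 7 categories and 1 parameter estimated from the data, so df = 7 − 1 − 1 = 5.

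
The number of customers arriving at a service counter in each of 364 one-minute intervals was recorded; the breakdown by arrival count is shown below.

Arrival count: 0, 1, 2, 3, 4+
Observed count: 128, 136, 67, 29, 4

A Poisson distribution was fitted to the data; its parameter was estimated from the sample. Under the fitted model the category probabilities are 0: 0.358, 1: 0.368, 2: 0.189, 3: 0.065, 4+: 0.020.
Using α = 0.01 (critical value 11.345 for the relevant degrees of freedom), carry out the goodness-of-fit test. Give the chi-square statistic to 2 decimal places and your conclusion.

Expected counts E_i = n·p_i: 364×0.358 = 130.312, 364×0.368 = 133.952, 364×0.189 = 68.796, 364×0.065 = 23.66, 364×0.020 = 7.28.
cat         O        E   (O−E)²/E
0         128  130.312      0.041
1         136  133.952      0.031
2          67   68.796      0.047
3          29    23.66      1.205
4+          4     7.28      1.478
Sum = 2.80
df = 3. Since 2.80 < 11.345, we do not reject H₀.

2.80; do not reject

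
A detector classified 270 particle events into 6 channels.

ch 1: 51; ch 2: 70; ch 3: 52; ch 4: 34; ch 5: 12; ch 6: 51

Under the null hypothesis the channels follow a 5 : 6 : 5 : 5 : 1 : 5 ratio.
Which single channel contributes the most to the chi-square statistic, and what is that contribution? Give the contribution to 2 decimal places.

Ratio total = 27. Expected counts: 270×5/27 = 50, 270×6/27 = 60, 270×5/27 = 50, 270×5/27 = 50, 270×1/27 = 10, 270×5/27 = 50.
χ² = (51−50)²/50 + (70−60)²/60 + (52−50)²/50 + (34−50)²/50 + (12−10)²/10 + (51−50)²/50
   = 0.020 + 1.667 + 0.080 + 5.120 + 0.400 + 0.020
The largest term is for ch 4: 5.12.

ch 4, 5.12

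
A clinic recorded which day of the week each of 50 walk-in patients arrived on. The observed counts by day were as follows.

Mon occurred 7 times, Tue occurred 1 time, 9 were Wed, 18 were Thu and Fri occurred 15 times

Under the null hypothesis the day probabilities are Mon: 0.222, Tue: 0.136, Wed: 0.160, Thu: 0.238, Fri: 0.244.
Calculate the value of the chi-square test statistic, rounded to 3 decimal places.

10.356

Expected counts E_i = n·p_i: 50×0.222 = 11.1, 50×0.136 = 6.8, 50×0.160 = 8, 50×0.238 = 11.9, 50×0.244 = 12.2.
cat         O        E   (O−E)²/E
Mon         7     11.1     1.5144
Tue         1      6.8     4.9471
Wed         9        8     0.1250
Thu        18     11.9     3.1269
Fri        15     12.2     0.6426
Sum = 10.356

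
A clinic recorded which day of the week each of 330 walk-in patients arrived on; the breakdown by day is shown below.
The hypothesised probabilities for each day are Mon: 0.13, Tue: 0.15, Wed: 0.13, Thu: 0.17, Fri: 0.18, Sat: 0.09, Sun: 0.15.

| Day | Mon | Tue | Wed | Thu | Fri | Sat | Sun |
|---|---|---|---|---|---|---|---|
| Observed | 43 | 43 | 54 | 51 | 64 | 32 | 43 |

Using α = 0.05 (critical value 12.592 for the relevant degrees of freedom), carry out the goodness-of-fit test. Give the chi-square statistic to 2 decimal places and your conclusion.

5.58; do not reject

Expected counts E_i = n·p_i: 330×0.13 = 42.9, 330×0.15 = 49.5, 330×0.13 = 42.9, 330×0.17 = 56.1, 330×0.18 = 59.4, 330×0.09 = 29.7, 330×0.15 = 49.5.
cat         O        E   (O−E)²/E
Mon        43     42.9      0.000
Tue        43     49.5      0.854
Wed        54     42.9      2.872
Thu        51     56.1      0.464
Fri        64     59.4      0.356
Sat        32     29.7      0.178
Sun        43     49.5      0.854
Sum = 5.58
df = 6. Since 5.58 < 12.592, we do not reject H₀.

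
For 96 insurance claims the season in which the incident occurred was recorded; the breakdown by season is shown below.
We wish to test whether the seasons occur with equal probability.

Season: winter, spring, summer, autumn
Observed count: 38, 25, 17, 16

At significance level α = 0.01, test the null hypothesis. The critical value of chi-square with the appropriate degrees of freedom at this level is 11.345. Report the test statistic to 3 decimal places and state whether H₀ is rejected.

Under H₀ each category has probability 1/4, so each expected count is 96/4 = 24.
winter: (38 − 24)²/24 = 196/24 = 8.1667
spring: (25 − 24)²/24 = 1/24 = 0.0417
summer: (17 − 24)²/24 = 49/24 = 2.0417
autumn: (16 − 24)²/24 = 64/24 = 2.6667
Sum = 12.917
df = 3. Since 12.917 > 11.345, we reject H₀.

12.917; reject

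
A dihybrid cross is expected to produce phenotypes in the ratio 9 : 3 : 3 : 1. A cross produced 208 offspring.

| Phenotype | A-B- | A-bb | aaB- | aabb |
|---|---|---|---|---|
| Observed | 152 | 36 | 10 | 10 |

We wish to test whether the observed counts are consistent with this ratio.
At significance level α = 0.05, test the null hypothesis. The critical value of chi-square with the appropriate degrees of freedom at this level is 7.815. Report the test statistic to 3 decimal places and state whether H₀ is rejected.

32.957; reject

Ratio total = 16. Expected counts: 208×9/16 = 117, 208×3/16 = 39, 208×3/16 = 39, 208×1/16 = 13.
χ² = (152−117)²/117 + (36−39)²/39 + (10−39)²/39 + (10−13)²/13
   = 10.4701 + 0.2308 + 21.5641 + 0.6923
Sum = 32.957
df = 3. Since 32.957 > 7.815, we reject H₀.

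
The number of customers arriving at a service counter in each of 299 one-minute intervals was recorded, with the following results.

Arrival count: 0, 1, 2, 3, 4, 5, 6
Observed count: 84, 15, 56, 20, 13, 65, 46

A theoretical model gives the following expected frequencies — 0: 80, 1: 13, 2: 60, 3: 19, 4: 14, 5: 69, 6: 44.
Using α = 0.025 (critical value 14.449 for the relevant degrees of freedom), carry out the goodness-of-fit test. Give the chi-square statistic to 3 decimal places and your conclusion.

1.221; do not reject

cat         O        E   (O−E)²/E
0          84       80     0.2000
1          15       13     0.3077
2          56       60     0.2667
3          20       19     0.0526
4          13       14     0.0714
5          65       69     0.2319
6          46       44     0.0909
Sum = 1.221
df = 6. Since 1.221 < 14.449, we do not reject H₀.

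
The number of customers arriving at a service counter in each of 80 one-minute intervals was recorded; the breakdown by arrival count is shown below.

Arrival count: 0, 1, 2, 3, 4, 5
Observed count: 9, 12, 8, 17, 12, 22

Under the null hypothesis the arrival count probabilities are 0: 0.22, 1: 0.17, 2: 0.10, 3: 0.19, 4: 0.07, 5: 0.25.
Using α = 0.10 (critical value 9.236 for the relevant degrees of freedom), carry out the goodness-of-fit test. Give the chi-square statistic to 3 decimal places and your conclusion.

12.118; reject

Expected counts E_i = n·p_i: 80×0.22 = 17.6, 80×0.17 = 13.6, 80×0.10 = 8, 80×0.19 = 15.2, 80×0.07 = 5.6, 80×0.25 = 20.
χ² = (9−17.6)²/17.6 + (12−13.6)²/13.6 + (8−8)²/8 + (17−15.2)²/15.2 + (12−5.6)²/5.6 + (22−20)²/20
   = 4.2023 + 0.1882 + 0.0000 + 0.2132 + 7.3143 + 0.2000
Sum = 12.118
df = 5. Since 12.118 > 9.236, we reject H₀.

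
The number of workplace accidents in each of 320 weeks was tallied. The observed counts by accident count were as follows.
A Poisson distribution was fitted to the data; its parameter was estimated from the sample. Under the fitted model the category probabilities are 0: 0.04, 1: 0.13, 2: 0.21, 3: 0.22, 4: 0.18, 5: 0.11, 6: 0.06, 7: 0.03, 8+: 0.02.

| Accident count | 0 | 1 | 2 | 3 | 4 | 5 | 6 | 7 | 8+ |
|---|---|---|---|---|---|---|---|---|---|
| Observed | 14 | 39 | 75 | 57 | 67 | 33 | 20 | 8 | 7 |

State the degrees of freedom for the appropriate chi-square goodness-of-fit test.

7

There are k = 9 categories and 1 parameter estimated from the data, so df = 9 − 1 − 1 = 7.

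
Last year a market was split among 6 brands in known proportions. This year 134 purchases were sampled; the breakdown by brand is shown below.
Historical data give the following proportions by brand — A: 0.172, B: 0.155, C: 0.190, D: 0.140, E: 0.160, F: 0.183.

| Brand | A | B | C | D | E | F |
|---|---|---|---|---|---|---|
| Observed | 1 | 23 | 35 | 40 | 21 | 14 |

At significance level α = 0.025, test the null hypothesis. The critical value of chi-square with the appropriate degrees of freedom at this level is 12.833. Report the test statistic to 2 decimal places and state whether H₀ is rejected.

53.48; reject

Expected counts E_i = n·p_i: 134×0.172 = 23.048, 134×0.155 = 20.77, 134×0.190 = 25.46, 134×0.140 = 18.76, 134×0.160 = 21.44, 134×0.183 = 24.522.
cat         O        E   (O−E)²/E
A           1   23.048     21.091
B          23    20.77      0.239
C          35    25.46      3.575
D          40    18.76     24.048
E          21    21.44      0.009
F          14   24.522      4.515
Sum = 53.48
df = 5. Since 53.48 > 12.833, we reject H₀.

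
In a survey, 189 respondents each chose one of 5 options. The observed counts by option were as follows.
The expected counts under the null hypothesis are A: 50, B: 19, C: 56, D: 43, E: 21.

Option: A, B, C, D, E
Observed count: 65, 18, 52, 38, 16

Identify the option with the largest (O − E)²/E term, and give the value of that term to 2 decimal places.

cat         O        E   (O−E)²/E
A          65       50      4.500
B          18       19      0.053
C          52       56      0.286
D          38       43      0.581
E          16       21      1.190
The largest term is for A: 4.50.

A, 4.50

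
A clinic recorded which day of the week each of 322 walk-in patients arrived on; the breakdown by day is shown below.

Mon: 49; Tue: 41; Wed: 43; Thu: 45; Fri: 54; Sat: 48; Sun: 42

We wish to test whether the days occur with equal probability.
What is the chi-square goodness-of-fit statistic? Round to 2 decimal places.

2.78

Expected count for each of the 7 categories: 322/7 = 46.
χ² = (49−46)²/46 + (41−46)²/46 + (43−46)²/46 + (45−46)²/46 + (54−46)²/46 + (48−46)²/46 + (42−46)²/46
   = 0.196 + 0.543 + 0.196 + 0.022 + 1.391 + 0.087 + 0.348
Sum = 2.78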